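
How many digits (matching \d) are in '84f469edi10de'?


\d matches any digit 0-9.
Scanning '84f469edi10de':
  pos 0: '8' -> DIGIT
  pos 1: '4' -> DIGIT
  pos 3: '4' -> DIGIT
  pos 4: '6' -> DIGIT
  pos 5: '9' -> DIGIT
  pos 9: '1' -> DIGIT
  pos 10: '0' -> DIGIT
Digits found: ['8', '4', '4', '6', '9', '1', '0']
Total: 7

7


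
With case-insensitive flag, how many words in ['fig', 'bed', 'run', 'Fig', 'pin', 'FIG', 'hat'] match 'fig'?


Case-insensitive matching: compare each word's lowercase form to 'fig'.
  'fig' -> lower='fig' -> MATCH
  'bed' -> lower='bed' -> no
  'run' -> lower='run' -> no
  'Fig' -> lower='fig' -> MATCH
  'pin' -> lower='pin' -> no
  'FIG' -> lower='fig' -> MATCH
  'hat' -> lower='hat' -> no
Matches: ['fig', 'Fig', 'FIG']
Count: 3

3


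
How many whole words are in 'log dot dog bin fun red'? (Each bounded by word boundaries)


Word boundaries (\b) mark the start/end of each word.
Text: 'log dot dog bin fun red'
Splitting by whitespace:
  Word 1: 'log'
  Word 2: 'dot'
  Word 3: 'dog'
  Word 4: 'bin'
  Word 5: 'fun'
  Word 6: 'red'
Total whole words: 6

6


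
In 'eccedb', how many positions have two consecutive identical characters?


Looking for consecutive identical characters in 'eccedb':
  pos 0-1: 'e' vs 'c' -> different
  pos 1-2: 'c' vs 'c' -> MATCH ('cc')
  pos 2-3: 'c' vs 'e' -> different
  pos 3-4: 'e' vs 'd' -> different
  pos 4-5: 'd' vs 'b' -> different
Consecutive identical pairs: ['cc']
Count: 1

1


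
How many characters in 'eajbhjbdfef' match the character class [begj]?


Character class [begj] matches any of: {b, e, g, j}
Scanning string 'eajbhjbdfef' character by character:
  pos 0: 'e' -> MATCH
  pos 1: 'a' -> no
  pos 2: 'j' -> MATCH
  pos 3: 'b' -> MATCH
  pos 4: 'h' -> no
  pos 5: 'j' -> MATCH
  pos 6: 'b' -> MATCH
  pos 7: 'd' -> no
  pos 8: 'f' -> no
  pos 9: 'e' -> MATCH
  pos 10: 'f' -> no
Total matches: 6

6


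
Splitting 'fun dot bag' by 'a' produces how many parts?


Splitting by 'a' breaks the string at each occurrence of the separator.
Text: 'fun dot bag'
Parts after split:
  Part 1: 'fun dot b'
  Part 2: 'g'
Total parts: 2

2


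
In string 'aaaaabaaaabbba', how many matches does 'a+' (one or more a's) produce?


Pattern 'a+' matches one or more consecutive a's.
String: 'aaaaabaaaabbba'
Scanning for runs of a:
  Match 1: 'aaaaa' (length 5)
  Match 2: 'aaaa' (length 4)
  Match 3: 'a' (length 1)
Total matches: 3

3


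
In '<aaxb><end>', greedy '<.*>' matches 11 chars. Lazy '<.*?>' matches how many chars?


Greedy '<.*>' tries to match as MUCH as possible.
Lazy '<.*?>' tries to match as LITTLE as possible.

String: '<aaxb><end>'
Greedy '<.*>' starts at first '<' and extends to the LAST '>': '<aaxb><end>' (11 chars)
Lazy '<.*?>' starts at first '<' and stops at the FIRST '>': '<aaxb>' (6 chars)

6


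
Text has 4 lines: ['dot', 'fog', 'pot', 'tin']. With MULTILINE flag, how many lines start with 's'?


With MULTILINE flag, ^ matches the start of each line.
Lines: ['dot', 'fog', 'pot', 'tin']
Checking which lines start with 's':
  Line 1: 'dot' -> no
  Line 2: 'fog' -> no
  Line 3: 'pot' -> no
  Line 4: 'tin' -> no
Matching lines: []
Count: 0

0


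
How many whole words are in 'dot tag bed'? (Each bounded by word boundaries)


Word boundaries (\b) mark the start/end of each word.
Text: 'dot tag bed'
Splitting by whitespace:
  Word 1: 'dot'
  Word 2: 'tag'
  Word 3: 'bed'
Total whole words: 3

3


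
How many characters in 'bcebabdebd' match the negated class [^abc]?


Negated class [^abc] matches any char NOT in {a, b, c}
Scanning 'bcebabdebd':
  pos 0: 'b' -> no (excluded)
  pos 1: 'c' -> no (excluded)
  pos 2: 'e' -> MATCH
  pos 3: 'b' -> no (excluded)
  pos 4: 'a' -> no (excluded)
  pos 5: 'b' -> no (excluded)
  pos 6: 'd' -> MATCH
  pos 7: 'e' -> MATCH
  pos 8: 'b' -> no (excluded)
  pos 9: 'd' -> MATCH
Total matches: 4

4


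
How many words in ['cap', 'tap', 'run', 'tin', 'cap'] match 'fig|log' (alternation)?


Alternation 'fig|log' matches either 'fig' or 'log'.
Checking each word:
  'cap' -> no
  'tap' -> no
  'run' -> no
  'tin' -> no
  'cap' -> no
Matches: []
Count: 0

0


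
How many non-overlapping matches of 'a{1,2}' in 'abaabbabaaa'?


Pattern 'a{1,2}' matches between 1 and 2 consecutive a's (greedy).
String: 'abaabbabaaa'
Finding runs of a's and applying greedy matching:
  Run at pos 0: 'a' (length 1)
  Run at pos 2: 'aa' (length 2)
  Run at pos 6: 'a' (length 1)
  Run at pos 8: 'aaa' (length 3)
Matches: ['a', 'aa', 'a', 'aa', 'a']
Count: 5

5


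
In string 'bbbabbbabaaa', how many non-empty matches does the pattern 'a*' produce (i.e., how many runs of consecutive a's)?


Pattern 'a*' matches zero or more a's. We want non-empty runs of consecutive a's.
String: 'bbbabbbabaaa'
Walking through the string to find runs of a's:
  Run 1: positions 3-3 -> 'a'
  Run 2: positions 7-7 -> 'a'
  Run 3: positions 9-11 -> 'aaa'
Non-empty runs found: ['a', 'a', 'aaa']
Count: 3

3


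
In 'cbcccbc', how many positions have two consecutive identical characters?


Looking for consecutive identical characters in 'cbcccbc':
  pos 0-1: 'c' vs 'b' -> different
  pos 1-2: 'b' vs 'c' -> different
  pos 2-3: 'c' vs 'c' -> MATCH ('cc')
  pos 3-4: 'c' vs 'c' -> MATCH ('cc')
  pos 4-5: 'c' vs 'b' -> different
  pos 5-6: 'b' vs 'c' -> different
Consecutive identical pairs: ['cc', 'cc']
Count: 2

2


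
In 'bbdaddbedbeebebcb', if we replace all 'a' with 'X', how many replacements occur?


re.sub('a', 'X', text) replaces every occurrence of 'a' with 'X'.
Text: 'bbdaddbedbeebebcb'
Scanning for 'a':
  pos 3: 'a' -> replacement #1
Total replacements: 1

1


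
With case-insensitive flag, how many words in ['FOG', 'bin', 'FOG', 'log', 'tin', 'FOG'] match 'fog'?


Case-insensitive matching: compare each word's lowercase form to 'fog'.
  'FOG' -> lower='fog' -> MATCH
  'bin' -> lower='bin' -> no
  'FOG' -> lower='fog' -> MATCH
  'log' -> lower='log' -> no
  'tin' -> lower='tin' -> no
  'FOG' -> lower='fog' -> MATCH
Matches: ['FOG', 'FOG', 'FOG']
Count: 3

3


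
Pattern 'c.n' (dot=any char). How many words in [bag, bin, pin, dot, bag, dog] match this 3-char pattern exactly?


Pattern 'c.n' means: starts with 'c', any single char, ends with 'n'.
Checking each word (must be exactly 3 chars):
  'bag' (len=3): no
  'bin' (len=3): no
  'pin' (len=3): no
  'dot' (len=3): no
  'bag' (len=3): no
  'dog' (len=3): no
Matching words: []
Total: 0

0


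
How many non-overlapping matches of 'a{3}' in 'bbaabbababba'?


Pattern 'a{3}' matches exactly 3 consecutive a's (greedy, non-overlapping).
String: 'bbaabbababba'
Scanning for runs of a's:
  Run at pos 2: 'aa' (length 2) -> 0 match(es)
  Run at pos 6: 'a' (length 1) -> 0 match(es)
  Run at pos 8: 'a' (length 1) -> 0 match(es)
  Run at pos 11: 'a' (length 1) -> 0 match(es)
Matches found: []
Total: 0

0


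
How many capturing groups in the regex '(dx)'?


To count capturing groups, count each '(' that starts a group.
Pattern: '(dx)'
Walking through the pattern:
  Position 0: '(' -> group #1
Total capturing groups: 1

1


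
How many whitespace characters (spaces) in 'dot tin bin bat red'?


\s matches whitespace characters (spaces, tabs, etc.).
Text: 'dot tin bin bat red'
This text has 5 words separated by spaces.
Number of spaces = number of words - 1 = 5 - 1 = 4

4


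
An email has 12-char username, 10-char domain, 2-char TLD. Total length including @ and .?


An email address has format: username@domain.tld
Username length: 12
'@' character: 1
Domain length: 10
'.' character: 1
TLD length: 2
Total = 12 + 1 + 10 + 1 + 2 = 26

26


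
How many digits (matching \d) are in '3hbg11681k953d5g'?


\d matches any digit 0-9.
Scanning '3hbg11681k953d5g':
  pos 0: '3' -> DIGIT
  pos 4: '1' -> DIGIT
  pos 5: '1' -> DIGIT
  pos 6: '6' -> DIGIT
  pos 7: '8' -> DIGIT
  pos 8: '1' -> DIGIT
  pos 10: '9' -> DIGIT
  pos 11: '5' -> DIGIT
  pos 12: '3' -> DIGIT
  pos 14: '5' -> DIGIT
Digits found: ['3', '1', '1', '6', '8', '1', '9', '5', '3', '5']
Total: 10

10


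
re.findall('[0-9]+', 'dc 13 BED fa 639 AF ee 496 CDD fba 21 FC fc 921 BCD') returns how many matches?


Pattern '[0-9]+' finds one or more digits.
Text: 'dc 13 BED fa 639 AF ee 496 CDD fba 21 FC fc 921 BCD'
Scanning for matches:
  Match 1: '13'
  Match 2: '639'
  Match 3: '496'
  Match 4: '21'
  Match 5: '921'
Total matches: 5

5


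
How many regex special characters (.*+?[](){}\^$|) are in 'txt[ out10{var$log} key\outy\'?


Regex special characters are: . * + ? [ ] ( ) { } \ ^ $ |
Scanning 'txt[ out10{var$log} key\outy\':
  pos 3: '[' -> SPECIAL
  pos 10: '{' -> SPECIAL
  pos 14: '$' -> SPECIAL
  pos 18: '}' -> SPECIAL
  pos 23: '\' -> SPECIAL
  pos 28: '\' -> SPECIAL
Special chars found: ['[', '{', '$', '}', '\\', '\\']
Total: 6

6


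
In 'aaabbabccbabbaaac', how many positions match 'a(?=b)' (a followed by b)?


Lookahead 'a(?=b)' matches 'a' only when followed by 'b'.
String: 'aaabbabccbabbaaac'
Checking each position where char is 'a':
  pos 0: 'a' -> no (next='a')
  pos 1: 'a' -> no (next='a')
  pos 2: 'a' -> MATCH (next='b')
  pos 5: 'a' -> MATCH (next='b')
  pos 10: 'a' -> MATCH (next='b')
  pos 13: 'a' -> no (next='a')
  pos 14: 'a' -> no (next='a')
  pos 15: 'a' -> no (next='c')
Matching positions: [2, 5, 10]
Count: 3

3


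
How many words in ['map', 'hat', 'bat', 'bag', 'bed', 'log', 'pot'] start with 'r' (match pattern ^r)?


Pattern ^r anchors to start of word. Check which words begin with 'r':
  'map' -> no
  'hat' -> no
  'bat' -> no
  'bag' -> no
  'bed' -> no
  'log' -> no
  'pot' -> no
Matching words: []
Count: 0

0


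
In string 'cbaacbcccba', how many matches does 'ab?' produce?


Pattern 'ab?' matches 'a' optionally followed by 'b'.
String: 'cbaacbcccba'
Scanning left to right for 'a' then checking next char:
  Match 1: 'a' (a not followed by b)
  Match 2: 'a' (a not followed by b)
  Match 3: 'a' (a not followed by b)
Total matches: 3

3


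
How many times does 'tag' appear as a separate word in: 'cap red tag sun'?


Scanning each word for exact match 'tag':
  Word 1: 'cap' -> no
  Word 2: 'red' -> no
  Word 3: 'tag' -> MATCH
  Word 4: 'sun' -> no
Total matches: 1

1


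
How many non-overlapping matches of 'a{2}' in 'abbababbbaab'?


Pattern 'a{2}' matches exactly 2 consecutive a's (greedy, non-overlapping).
String: 'abbababbbaab'
Scanning for runs of a's:
  Run at pos 0: 'a' (length 1) -> 0 match(es)
  Run at pos 3: 'a' (length 1) -> 0 match(es)
  Run at pos 5: 'a' (length 1) -> 0 match(es)
  Run at pos 9: 'aa' (length 2) -> 1 match(es)
Matches found: ['aa']
Total: 1

1


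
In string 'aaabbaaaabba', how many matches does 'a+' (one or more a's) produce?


Pattern 'a+' matches one or more consecutive a's.
String: 'aaabbaaaabba'
Scanning for runs of a:
  Match 1: 'aaa' (length 3)
  Match 2: 'aaaa' (length 4)
  Match 3: 'a' (length 1)
Total matches: 3

3


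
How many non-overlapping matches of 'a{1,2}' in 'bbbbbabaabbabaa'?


Pattern 'a{1,2}' matches between 1 and 2 consecutive a's (greedy).
String: 'bbbbbabaabbabaa'
Finding runs of a's and applying greedy matching:
  Run at pos 5: 'a' (length 1)
  Run at pos 7: 'aa' (length 2)
  Run at pos 11: 'a' (length 1)
  Run at pos 13: 'aa' (length 2)
Matches: ['a', 'aa', 'a', 'aa']
Count: 4

4


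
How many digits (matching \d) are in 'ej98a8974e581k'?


\d matches any digit 0-9.
Scanning 'ej98a8974e581k':
  pos 2: '9' -> DIGIT
  pos 3: '8' -> DIGIT
  pos 5: '8' -> DIGIT
  pos 6: '9' -> DIGIT
  pos 7: '7' -> DIGIT
  pos 8: '4' -> DIGIT
  pos 10: '5' -> DIGIT
  pos 11: '8' -> DIGIT
  pos 12: '1' -> DIGIT
Digits found: ['9', '8', '8', '9', '7', '4', '5', '8', '1']
Total: 9

9


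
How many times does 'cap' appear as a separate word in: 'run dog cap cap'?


Scanning each word for exact match 'cap':
  Word 1: 'run' -> no
  Word 2: 'dog' -> no
  Word 3: 'cap' -> MATCH
  Word 4: 'cap' -> MATCH
Total matches: 2

2


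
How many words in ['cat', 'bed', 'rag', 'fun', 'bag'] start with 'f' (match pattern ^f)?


Pattern ^f anchors to start of word. Check which words begin with 'f':
  'cat' -> no
  'bed' -> no
  'rag' -> no
  'fun' -> MATCH (starts with 'f')
  'bag' -> no
Matching words: ['fun']
Count: 1

1


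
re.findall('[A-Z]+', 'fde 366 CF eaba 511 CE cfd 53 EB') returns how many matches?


Pattern '[A-Z]+' finds one or more uppercase letters.
Text: 'fde 366 CF eaba 511 CE cfd 53 EB'
Scanning for matches:
  Match 1: 'CF'
  Match 2: 'CE'
  Match 3: 'EB'
Total matches: 3

3


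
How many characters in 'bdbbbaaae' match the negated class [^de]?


Negated class [^de] matches any char NOT in {d, e}
Scanning 'bdbbbaaae':
  pos 0: 'b' -> MATCH
  pos 1: 'd' -> no (excluded)
  pos 2: 'b' -> MATCH
  pos 3: 'b' -> MATCH
  pos 4: 'b' -> MATCH
  pos 5: 'a' -> MATCH
  pos 6: 'a' -> MATCH
  pos 7: 'a' -> MATCH
  pos 8: 'e' -> no (excluded)
Total matches: 7

7


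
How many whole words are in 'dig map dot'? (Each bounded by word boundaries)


Word boundaries (\b) mark the start/end of each word.
Text: 'dig map dot'
Splitting by whitespace:
  Word 1: 'dig'
  Word 2: 'map'
  Word 3: 'dot'
Total whole words: 3

3


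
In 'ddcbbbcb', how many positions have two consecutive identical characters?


Looking for consecutive identical characters in 'ddcbbbcb':
  pos 0-1: 'd' vs 'd' -> MATCH ('dd')
  pos 1-2: 'd' vs 'c' -> different
  pos 2-3: 'c' vs 'b' -> different
  pos 3-4: 'b' vs 'b' -> MATCH ('bb')
  pos 4-5: 'b' vs 'b' -> MATCH ('bb')
  pos 5-6: 'b' vs 'c' -> different
  pos 6-7: 'c' vs 'b' -> different
Consecutive identical pairs: ['dd', 'bb', 'bb']
Count: 3

3


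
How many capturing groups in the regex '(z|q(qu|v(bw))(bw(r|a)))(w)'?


To count capturing groups, count each '(' that starts a group.
Pattern: '(z|q(qu|v(bw))(bw(r|a)))(w)'
Walking through the pattern:
  Position 0: '(' -> group #1
  Position 4: '(' -> group #2
  Position 9: '(' -> group #3
  Position 14: '(' -> group #4
  Position 17: '(' -> group #5
  Position 24: '(' -> group #6
Total capturing groups: 6

6


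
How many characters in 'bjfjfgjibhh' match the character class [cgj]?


Character class [cgj] matches any of: {c, g, j}
Scanning string 'bjfjfgjibhh' character by character:
  pos 0: 'b' -> no
  pos 1: 'j' -> MATCH
  pos 2: 'f' -> no
  pos 3: 'j' -> MATCH
  pos 4: 'f' -> no
  pos 5: 'g' -> MATCH
  pos 6: 'j' -> MATCH
  pos 7: 'i' -> no
  pos 8: 'b' -> no
  pos 9: 'h' -> no
  pos 10: 'h' -> no
Total matches: 4

4


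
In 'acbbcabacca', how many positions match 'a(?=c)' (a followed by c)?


Lookahead 'a(?=c)' matches 'a' only when followed by 'c'.
String: 'acbbcabacca'
Checking each position where char is 'a':
  pos 0: 'a' -> MATCH (next='c')
  pos 5: 'a' -> no (next='b')
  pos 7: 'a' -> MATCH (next='c')
Matching positions: [0, 7]
Count: 2

2


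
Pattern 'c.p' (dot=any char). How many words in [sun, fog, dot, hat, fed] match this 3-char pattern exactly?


Pattern 'c.p' means: starts with 'c', any single char, ends with 'p'.
Checking each word (must be exactly 3 chars):
  'sun' (len=3): no
  'fog' (len=3): no
  'dot' (len=3): no
  'hat' (len=3): no
  'fed' (len=3): no
Matching words: []
Total: 0

0


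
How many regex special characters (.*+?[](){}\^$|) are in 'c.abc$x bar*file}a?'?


Regex special characters are: . * + ? [ ] ( ) { } \ ^ $ |
Scanning 'c.abc$x bar*file}a?':
  pos 1: '.' -> SPECIAL
  pos 5: '$' -> SPECIAL
  pos 11: '*' -> SPECIAL
  pos 16: '}' -> SPECIAL
  pos 18: '?' -> SPECIAL
Special chars found: ['.', '$', '*', '}', '?']
Total: 5

5


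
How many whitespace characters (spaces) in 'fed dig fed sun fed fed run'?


\s matches whitespace characters (spaces, tabs, etc.).
Text: 'fed dig fed sun fed fed run'
This text has 7 words separated by spaces.
Number of spaces = number of words - 1 = 7 - 1 = 6

6


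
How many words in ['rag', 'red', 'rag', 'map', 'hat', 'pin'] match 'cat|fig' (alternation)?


Alternation 'cat|fig' matches either 'cat' or 'fig'.
Checking each word:
  'rag' -> no
  'red' -> no
  'rag' -> no
  'map' -> no
  'hat' -> no
  'pin' -> no
Matches: []
Count: 0

0


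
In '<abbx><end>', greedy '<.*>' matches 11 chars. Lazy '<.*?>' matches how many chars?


Greedy '<.*>' tries to match as MUCH as possible.
Lazy '<.*?>' tries to match as LITTLE as possible.

String: '<abbx><end>'
Greedy '<.*>' starts at first '<' and extends to the LAST '>': '<abbx><end>' (11 chars)
Lazy '<.*?>' starts at first '<' and stops at the FIRST '>': '<abbx>' (6 chars)

6


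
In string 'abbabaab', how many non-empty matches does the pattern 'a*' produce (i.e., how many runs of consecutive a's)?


Pattern 'a*' matches zero or more a's. We want non-empty runs of consecutive a's.
String: 'abbabaab'
Walking through the string to find runs of a's:
  Run 1: positions 0-0 -> 'a'
  Run 2: positions 3-3 -> 'a'
  Run 3: positions 5-6 -> 'aa'
Non-empty runs found: ['a', 'a', 'aa']
Count: 3

3


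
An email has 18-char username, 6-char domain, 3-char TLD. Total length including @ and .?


An email address has format: username@domain.tld
Username length: 18
'@' character: 1
Domain length: 6
'.' character: 1
TLD length: 3
Total = 18 + 1 + 6 + 1 + 3 = 29

29


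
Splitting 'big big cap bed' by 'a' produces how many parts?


Splitting by 'a' breaks the string at each occurrence of the separator.
Text: 'big big cap bed'
Parts after split:
  Part 1: 'big big c'
  Part 2: 'p bed'
Total parts: 2

2


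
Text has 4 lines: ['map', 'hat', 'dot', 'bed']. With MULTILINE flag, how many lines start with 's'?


With MULTILINE flag, ^ matches the start of each line.
Lines: ['map', 'hat', 'dot', 'bed']
Checking which lines start with 's':
  Line 1: 'map' -> no
  Line 2: 'hat' -> no
  Line 3: 'dot' -> no
  Line 4: 'bed' -> no
Matching lines: []
Count: 0

0


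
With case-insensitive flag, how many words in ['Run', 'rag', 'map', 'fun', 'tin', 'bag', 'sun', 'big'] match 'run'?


Case-insensitive matching: compare each word's lowercase form to 'run'.
  'Run' -> lower='run' -> MATCH
  'rag' -> lower='rag' -> no
  'map' -> lower='map' -> no
  'fun' -> lower='fun' -> no
  'tin' -> lower='tin' -> no
  'bag' -> lower='bag' -> no
  'sun' -> lower='sun' -> no
  'big' -> lower='big' -> no
Matches: ['Run']
Count: 1

1


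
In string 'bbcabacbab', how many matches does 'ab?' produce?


Pattern 'ab?' matches 'a' optionally followed by 'b'.
String: 'bbcabacbab'
Scanning left to right for 'a' then checking next char:
  Match 1: 'ab' (a followed by b)
  Match 2: 'a' (a not followed by b)
  Match 3: 'ab' (a followed by b)
Total matches: 3

3


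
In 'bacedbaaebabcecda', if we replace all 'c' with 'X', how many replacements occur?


re.sub('c', 'X', text) replaces every occurrence of 'c' with 'X'.
Text: 'bacedbaaebabcecda'
Scanning for 'c':
  pos 2: 'c' -> replacement #1
  pos 12: 'c' -> replacement #2
  pos 14: 'c' -> replacement #3
Total replacements: 3

3


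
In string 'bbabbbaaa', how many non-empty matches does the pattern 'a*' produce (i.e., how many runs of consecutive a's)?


Pattern 'a*' matches zero or more a's. We want non-empty runs of consecutive a's.
String: 'bbabbbaaa'
Walking through the string to find runs of a's:
  Run 1: positions 2-2 -> 'a'
  Run 2: positions 6-8 -> 'aaa'
Non-empty runs found: ['a', 'aaa']
Count: 2

2


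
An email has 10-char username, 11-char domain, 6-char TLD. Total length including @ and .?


An email address has format: username@domain.tld
Username length: 10
'@' character: 1
Domain length: 11
'.' character: 1
TLD length: 6
Total = 10 + 1 + 11 + 1 + 6 = 29

29


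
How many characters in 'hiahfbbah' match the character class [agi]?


Character class [agi] matches any of: {a, g, i}
Scanning string 'hiahfbbah' character by character:
  pos 0: 'h' -> no
  pos 1: 'i' -> MATCH
  pos 2: 'a' -> MATCH
  pos 3: 'h' -> no
  pos 4: 'f' -> no
  pos 5: 'b' -> no
  pos 6: 'b' -> no
  pos 7: 'a' -> MATCH
  pos 8: 'h' -> no
Total matches: 3

3


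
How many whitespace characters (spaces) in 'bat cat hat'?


\s matches whitespace characters (spaces, tabs, etc.).
Text: 'bat cat hat'
This text has 3 words separated by spaces.
Number of spaces = number of words - 1 = 3 - 1 = 2

2


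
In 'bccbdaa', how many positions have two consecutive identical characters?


Looking for consecutive identical characters in 'bccbdaa':
  pos 0-1: 'b' vs 'c' -> different
  pos 1-2: 'c' vs 'c' -> MATCH ('cc')
  pos 2-3: 'c' vs 'b' -> different
  pos 3-4: 'b' vs 'd' -> different
  pos 4-5: 'd' vs 'a' -> different
  pos 5-6: 'a' vs 'a' -> MATCH ('aa')
Consecutive identical pairs: ['cc', 'aa']
Count: 2

2


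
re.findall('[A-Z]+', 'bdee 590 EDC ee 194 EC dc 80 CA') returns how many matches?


Pattern '[A-Z]+' finds one or more uppercase letters.
Text: 'bdee 590 EDC ee 194 EC dc 80 CA'
Scanning for matches:
  Match 1: 'EDC'
  Match 2: 'EC'
  Match 3: 'CA'
Total matches: 3

3


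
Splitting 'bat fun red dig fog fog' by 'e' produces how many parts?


Splitting by 'e' breaks the string at each occurrence of the separator.
Text: 'bat fun red dig fog fog'
Parts after split:
  Part 1: 'bat fun r'
  Part 2: 'd dig fog fog'
Total parts: 2

2


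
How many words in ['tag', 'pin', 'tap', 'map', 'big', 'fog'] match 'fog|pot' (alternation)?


Alternation 'fog|pot' matches either 'fog' or 'pot'.
Checking each word:
  'tag' -> no
  'pin' -> no
  'tap' -> no
  'map' -> no
  'big' -> no
  'fog' -> MATCH
Matches: ['fog']
Count: 1

1


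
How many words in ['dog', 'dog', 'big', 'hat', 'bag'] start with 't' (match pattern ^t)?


Pattern ^t anchors to start of word. Check which words begin with 't':
  'dog' -> no
  'dog' -> no
  'big' -> no
  'hat' -> no
  'bag' -> no
Matching words: []
Count: 0

0


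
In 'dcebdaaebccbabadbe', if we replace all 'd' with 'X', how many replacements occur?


re.sub('d', 'X', text) replaces every occurrence of 'd' with 'X'.
Text: 'dcebdaaebccbabadbe'
Scanning for 'd':
  pos 0: 'd' -> replacement #1
  pos 4: 'd' -> replacement #2
  pos 15: 'd' -> replacement #3
Total replacements: 3

3


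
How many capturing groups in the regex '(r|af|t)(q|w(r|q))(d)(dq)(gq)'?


To count capturing groups, count each '(' that starts a group.
Pattern: '(r|af|t)(q|w(r|q))(d)(dq)(gq)'
Walking through the pattern:
  Position 0: '(' -> group #1
  Position 8: '(' -> group #2
  Position 12: '(' -> group #3
  Position 18: '(' -> group #4
  Position 21: '(' -> group #5
  Position 25: '(' -> group #6
Total capturing groups: 6

6


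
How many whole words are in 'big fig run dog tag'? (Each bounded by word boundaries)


Word boundaries (\b) mark the start/end of each word.
Text: 'big fig run dog tag'
Splitting by whitespace:
  Word 1: 'big'
  Word 2: 'fig'
  Word 3: 'run'
  Word 4: 'dog'
  Word 5: 'tag'
Total whole words: 5

5


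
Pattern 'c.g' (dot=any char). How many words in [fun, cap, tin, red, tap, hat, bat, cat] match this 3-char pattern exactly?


Pattern 'c.g' means: starts with 'c', any single char, ends with 'g'.
Checking each word (must be exactly 3 chars):
  'fun' (len=3): no
  'cap' (len=3): no
  'tin' (len=3): no
  'red' (len=3): no
  'tap' (len=3): no
  'hat' (len=3): no
  'bat' (len=3): no
  'cat' (len=3): no
Matching words: []
Total: 0

0


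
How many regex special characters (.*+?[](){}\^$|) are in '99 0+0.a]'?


Regex special characters are: . * + ? [ ] ( ) { } \ ^ $ |
Scanning '99 0+0.a]':
  pos 4: '+' -> SPECIAL
  pos 6: '.' -> SPECIAL
  pos 8: ']' -> SPECIAL
Special chars found: ['+', '.', ']']
Total: 3

3


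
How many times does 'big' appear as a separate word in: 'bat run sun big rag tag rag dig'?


Scanning each word for exact match 'big':
  Word 1: 'bat' -> no
  Word 2: 'run' -> no
  Word 3: 'sun' -> no
  Word 4: 'big' -> MATCH
  Word 5: 'rag' -> no
  Word 6: 'tag' -> no
  Word 7: 'rag' -> no
  Word 8: 'dig' -> no
Total matches: 1

1


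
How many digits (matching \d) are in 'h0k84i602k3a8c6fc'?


\d matches any digit 0-9.
Scanning 'h0k84i602k3a8c6fc':
  pos 1: '0' -> DIGIT
  pos 3: '8' -> DIGIT
  pos 4: '4' -> DIGIT
  pos 6: '6' -> DIGIT
  pos 7: '0' -> DIGIT
  pos 8: '2' -> DIGIT
  pos 10: '3' -> DIGIT
  pos 12: '8' -> DIGIT
  pos 14: '6' -> DIGIT
Digits found: ['0', '8', '4', '6', '0', '2', '3', '8', '6']
Total: 9

9


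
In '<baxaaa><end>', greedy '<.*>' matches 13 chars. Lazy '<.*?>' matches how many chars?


Greedy '<.*>' tries to match as MUCH as possible.
Lazy '<.*?>' tries to match as LITTLE as possible.

String: '<baxaaa><end>'
Greedy '<.*>' starts at first '<' and extends to the LAST '>': '<baxaaa><end>' (13 chars)
Lazy '<.*?>' starts at first '<' and stops at the FIRST '>': '<baxaaa>' (8 chars)

8


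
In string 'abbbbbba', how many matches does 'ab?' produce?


Pattern 'ab?' matches 'a' optionally followed by 'b'.
String: 'abbbbbba'
Scanning left to right for 'a' then checking next char:
  Match 1: 'ab' (a followed by b)
  Match 2: 'a' (a not followed by b)
Total matches: 2

2


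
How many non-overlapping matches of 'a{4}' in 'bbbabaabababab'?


Pattern 'a{4}' matches exactly 4 consecutive a's (greedy, non-overlapping).
String: 'bbbabaabababab'
Scanning for runs of a's:
  Run at pos 3: 'a' (length 1) -> 0 match(es)
  Run at pos 5: 'aa' (length 2) -> 0 match(es)
  Run at pos 8: 'a' (length 1) -> 0 match(es)
  Run at pos 10: 'a' (length 1) -> 0 match(es)
  Run at pos 12: 'a' (length 1) -> 0 match(es)
Matches found: []
Total: 0

0


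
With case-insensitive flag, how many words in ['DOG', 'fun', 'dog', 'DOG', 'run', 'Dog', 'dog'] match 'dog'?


Case-insensitive matching: compare each word's lowercase form to 'dog'.
  'DOG' -> lower='dog' -> MATCH
  'fun' -> lower='fun' -> no
  'dog' -> lower='dog' -> MATCH
  'DOG' -> lower='dog' -> MATCH
  'run' -> lower='run' -> no
  'Dog' -> lower='dog' -> MATCH
  'dog' -> lower='dog' -> MATCH
Matches: ['DOG', 'dog', 'DOG', 'Dog', 'dog']
Count: 5

5


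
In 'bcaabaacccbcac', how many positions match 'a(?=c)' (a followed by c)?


Lookahead 'a(?=c)' matches 'a' only when followed by 'c'.
String: 'bcaabaacccbcac'
Checking each position where char is 'a':
  pos 2: 'a' -> no (next='a')
  pos 3: 'a' -> no (next='b')
  pos 5: 'a' -> no (next='a')
  pos 6: 'a' -> MATCH (next='c')
  pos 12: 'a' -> MATCH (next='c')
Matching positions: [6, 12]
Count: 2

2


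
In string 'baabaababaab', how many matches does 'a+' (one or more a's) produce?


Pattern 'a+' matches one or more consecutive a's.
String: 'baabaababaab'
Scanning for runs of a:
  Match 1: 'aa' (length 2)
  Match 2: 'aa' (length 2)
  Match 3: 'a' (length 1)
  Match 4: 'aa' (length 2)
Total matches: 4

4


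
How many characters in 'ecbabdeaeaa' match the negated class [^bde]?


Negated class [^bde] matches any char NOT in {b, d, e}
Scanning 'ecbabdeaeaa':
  pos 0: 'e' -> no (excluded)
  pos 1: 'c' -> MATCH
  pos 2: 'b' -> no (excluded)
  pos 3: 'a' -> MATCH
  pos 4: 'b' -> no (excluded)
  pos 5: 'd' -> no (excluded)
  pos 6: 'e' -> no (excluded)
  pos 7: 'a' -> MATCH
  pos 8: 'e' -> no (excluded)
  pos 9: 'a' -> MATCH
  pos 10: 'a' -> MATCH
Total matches: 5

5


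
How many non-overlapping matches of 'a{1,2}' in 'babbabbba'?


Pattern 'a{1,2}' matches between 1 and 2 consecutive a's (greedy).
String: 'babbabbba'
Finding runs of a's and applying greedy matching:
  Run at pos 1: 'a' (length 1)
  Run at pos 4: 'a' (length 1)
  Run at pos 8: 'a' (length 1)
Matches: ['a', 'a', 'a']
Count: 3

3


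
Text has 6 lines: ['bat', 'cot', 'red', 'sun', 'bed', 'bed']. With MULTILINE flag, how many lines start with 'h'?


With MULTILINE flag, ^ matches the start of each line.
Lines: ['bat', 'cot', 'red', 'sun', 'bed', 'bed']
Checking which lines start with 'h':
  Line 1: 'bat' -> no
  Line 2: 'cot' -> no
  Line 3: 'red' -> no
  Line 4: 'sun' -> no
  Line 5: 'bed' -> no
  Line 6: 'bed' -> no
Matching lines: []
Count: 0

0


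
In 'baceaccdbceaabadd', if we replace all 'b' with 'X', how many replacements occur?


re.sub('b', 'X', text) replaces every occurrence of 'b' with 'X'.
Text: 'baceaccdbceaabadd'
Scanning for 'b':
  pos 0: 'b' -> replacement #1
  pos 8: 'b' -> replacement #2
  pos 13: 'b' -> replacement #3
Total replacements: 3

3


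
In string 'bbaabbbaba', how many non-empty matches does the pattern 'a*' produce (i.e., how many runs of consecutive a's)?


Pattern 'a*' matches zero or more a's. We want non-empty runs of consecutive a's.
String: 'bbaabbbaba'
Walking through the string to find runs of a's:
  Run 1: positions 2-3 -> 'aa'
  Run 2: positions 7-7 -> 'a'
  Run 3: positions 9-9 -> 'a'
Non-empty runs found: ['aa', 'a', 'a']
Count: 3

3


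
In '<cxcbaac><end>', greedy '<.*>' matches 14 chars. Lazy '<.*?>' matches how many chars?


Greedy '<.*>' tries to match as MUCH as possible.
Lazy '<.*?>' tries to match as LITTLE as possible.

String: '<cxcbaac><end>'
Greedy '<.*>' starts at first '<' and extends to the LAST '>': '<cxcbaac><end>' (14 chars)
Lazy '<.*?>' starts at first '<' and stops at the FIRST '>': '<cxcbaac>' (9 chars)

9


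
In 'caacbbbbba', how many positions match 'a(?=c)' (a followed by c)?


Lookahead 'a(?=c)' matches 'a' only when followed by 'c'.
String: 'caacbbbbba'
Checking each position where char is 'a':
  pos 1: 'a' -> no (next='a')
  pos 2: 'a' -> MATCH (next='c')
Matching positions: [2]
Count: 1

1


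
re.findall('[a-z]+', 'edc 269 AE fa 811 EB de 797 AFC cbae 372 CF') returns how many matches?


Pattern '[a-z]+' finds one or more lowercase letters.
Text: 'edc 269 AE fa 811 EB de 797 AFC cbae 372 CF'
Scanning for matches:
  Match 1: 'edc'
  Match 2: 'fa'
  Match 3: 'de'
  Match 4: 'cbae'
Total matches: 4

4


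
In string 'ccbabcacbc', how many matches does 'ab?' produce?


Pattern 'ab?' matches 'a' optionally followed by 'b'.
String: 'ccbabcacbc'
Scanning left to right for 'a' then checking next char:
  Match 1: 'ab' (a followed by b)
  Match 2: 'a' (a not followed by b)
Total matches: 2

2


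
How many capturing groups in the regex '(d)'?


To count capturing groups, count each '(' that starts a group.
Pattern: '(d)'
Walking through the pattern:
  Position 0: '(' -> group #1
Total capturing groups: 1

1


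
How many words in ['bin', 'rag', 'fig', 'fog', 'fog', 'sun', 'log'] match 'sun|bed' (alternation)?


Alternation 'sun|bed' matches either 'sun' or 'bed'.
Checking each word:
  'bin' -> no
  'rag' -> no
  'fig' -> no
  'fog' -> no
  'fog' -> no
  'sun' -> MATCH
  'log' -> no
Matches: ['sun']
Count: 1

1


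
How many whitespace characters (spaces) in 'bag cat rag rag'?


\s matches whitespace characters (spaces, tabs, etc.).
Text: 'bag cat rag rag'
This text has 4 words separated by spaces.
Number of spaces = number of words - 1 = 4 - 1 = 3

3


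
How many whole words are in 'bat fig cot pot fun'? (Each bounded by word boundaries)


Word boundaries (\b) mark the start/end of each word.
Text: 'bat fig cot pot fun'
Splitting by whitespace:
  Word 1: 'bat'
  Word 2: 'fig'
  Word 3: 'cot'
  Word 4: 'pot'
  Word 5: 'fun'
Total whole words: 5

5


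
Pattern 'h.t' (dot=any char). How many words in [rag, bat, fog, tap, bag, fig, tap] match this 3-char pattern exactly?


Pattern 'h.t' means: starts with 'h', any single char, ends with 't'.
Checking each word (must be exactly 3 chars):
  'rag' (len=3): no
  'bat' (len=3): no
  'fog' (len=3): no
  'tap' (len=3): no
  'bag' (len=3): no
  'fig' (len=3): no
  'tap' (len=3): no
Matching words: []
Total: 0

0


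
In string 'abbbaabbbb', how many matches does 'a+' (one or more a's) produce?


Pattern 'a+' matches one or more consecutive a's.
String: 'abbbaabbbb'
Scanning for runs of a:
  Match 1: 'a' (length 1)
  Match 2: 'aa' (length 2)
Total matches: 2

2


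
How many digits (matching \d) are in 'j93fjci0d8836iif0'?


\d matches any digit 0-9.
Scanning 'j93fjci0d8836iif0':
  pos 1: '9' -> DIGIT
  pos 2: '3' -> DIGIT
  pos 7: '0' -> DIGIT
  pos 9: '8' -> DIGIT
  pos 10: '8' -> DIGIT
  pos 11: '3' -> DIGIT
  pos 12: '6' -> DIGIT
  pos 16: '0' -> DIGIT
Digits found: ['9', '3', '0', '8', '8', '3', '6', '0']
Total: 8

8


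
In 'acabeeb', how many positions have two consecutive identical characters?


Looking for consecutive identical characters in 'acabeeb':
  pos 0-1: 'a' vs 'c' -> different
  pos 1-2: 'c' vs 'a' -> different
  pos 2-3: 'a' vs 'b' -> different
  pos 3-4: 'b' vs 'e' -> different
  pos 4-5: 'e' vs 'e' -> MATCH ('ee')
  pos 5-6: 'e' vs 'b' -> different
Consecutive identical pairs: ['ee']
Count: 1

1


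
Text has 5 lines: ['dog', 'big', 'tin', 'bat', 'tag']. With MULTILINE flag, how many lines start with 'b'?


With MULTILINE flag, ^ matches the start of each line.
Lines: ['dog', 'big', 'tin', 'bat', 'tag']
Checking which lines start with 'b':
  Line 1: 'dog' -> no
  Line 2: 'big' -> MATCH
  Line 3: 'tin' -> no
  Line 4: 'bat' -> MATCH
  Line 5: 'tag' -> no
Matching lines: ['big', 'bat']
Count: 2

2


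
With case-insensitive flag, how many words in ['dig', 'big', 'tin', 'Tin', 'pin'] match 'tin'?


Case-insensitive matching: compare each word's lowercase form to 'tin'.
  'dig' -> lower='dig' -> no
  'big' -> lower='big' -> no
  'tin' -> lower='tin' -> MATCH
  'Tin' -> lower='tin' -> MATCH
  'pin' -> lower='pin' -> no
Matches: ['tin', 'Tin']
Count: 2

2


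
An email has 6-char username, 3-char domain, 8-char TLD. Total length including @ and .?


An email address has format: username@domain.tld
Username length: 6
'@' character: 1
Domain length: 3
'.' character: 1
TLD length: 8
Total = 6 + 1 + 3 + 1 + 8 = 19

19


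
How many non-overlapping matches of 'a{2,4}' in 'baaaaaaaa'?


Pattern 'a{2,4}' matches between 2 and 4 consecutive a's (greedy).
String: 'baaaaaaaa'
Finding runs of a's and applying greedy matching:
  Run at pos 1: 'aaaaaaaa' (length 8)
Matches: ['aaaa', 'aaaa']
Count: 2

2


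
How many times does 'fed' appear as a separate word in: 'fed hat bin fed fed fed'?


Scanning each word for exact match 'fed':
  Word 1: 'fed' -> MATCH
  Word 2: 'hat' -> no
  Word 3: 'bin' -> no
  Word 4: 'fed' -> MATCH
  Word 5: 'fed' -> MATCH
  Word 6: 'fed' -> MATCH
Total matches: 4

4


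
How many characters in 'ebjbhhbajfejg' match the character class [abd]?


Character class [abd] matches any of: {a, b, d}
Scanning string 'ebjbhhbajfejg' character by character:
  pos 0: 'e' -> no
  pos 1: 'b' -> MATCH
  pos 2: 'j' -> no
  pos 3: 'b' -> MATCH
  pos 4: 'h' -> no
  pos 5: 'h' -> no
  pos 6: 'b' -> MATCH
  pos 7: 'a' -> MATCH
  pos 8: 'j' -> no
  pos 9: 'f' -> no
  pos 10: 'e' -> no
  pos 11: 'j' -> no
  pos 12: 'g' -> no
Total matches: 4

4


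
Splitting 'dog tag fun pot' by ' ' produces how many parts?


Splitting by ' ' breaks the string at each occurrence of the separator.
Text: 'dog tag fun pot'
Parts after split:
  Part 1: 'dog'
  Part 2: 'tag'
  Part 3: 'fun'
  Part 4: 'pot'
Total parts: 4

4


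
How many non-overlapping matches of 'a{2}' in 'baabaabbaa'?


Pattern 'a{2}' matches exactly 2 consecutive a's (greedy, non-overlapping).
String: 'baabaabbaa'
Scanning for runs of a's:
  Run at pos 1: 'aa' (length 2) -> 1 match(es)
  Run at pos 4: 'aa' (length 2) -> 1 match(es)
  Run at pos 8: 'aa' (length 2) -> 1 match(es)
Matches found: ['aa', 'aa', 'aa']
Total: 3

3


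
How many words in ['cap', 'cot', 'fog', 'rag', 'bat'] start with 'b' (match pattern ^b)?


Pattern ^b anchors to start of word. Check which words begin with 'b':
  'cap' -> no
  'cot' -> no
  'fog' -> no
  'rag' -> no
  'bat' -> MATCH (starts with 'b')
Matching words: ['bat']
Count: 1

1


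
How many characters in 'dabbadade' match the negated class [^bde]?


Negated class [^bde] matches any char NOT in {b, d, e}
Scanning 'dabbadade':
  pos 0: 'd' -> no (excluded)
  pos 1: 'a' -> MATCH
  pos 2: 'b' -> no (excluded)
  pos 3: 'b' -> no (excluded)
  pos 4: 'a' -> MATCH
  pos 5: 'd' -> no (excluded)
  pos 6: 'a' -> MATCH
  pos 7: 'd' -> no (excluded)
  pos 8: 'e' -> no (excluded)
Total matches: 3

3


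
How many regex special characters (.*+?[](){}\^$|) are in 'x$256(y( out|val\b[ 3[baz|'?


Regex special characters are: . * + ? [ ] ( ) { } \ ^ $ |
Scanning 'x$256(y( out|val\b[ 3[baz|':
  pos 1: '$' -> SPECIAL
  pos 5: '(' -> SPECIAL
  pos 7: '(' -> SPECIAL
  pos 12: '|' -> SPECIAL
  pos 16: '\' -> SPECIAL
  pos 18: '[' -> SPECIAL
  pos 21: '[' -> SPECIAL
  pos 25: '|' -> SPECIAL
Special chars found: ['$', '(', '(', '|', '\\', '[', '[', '|']
Total: 8

8


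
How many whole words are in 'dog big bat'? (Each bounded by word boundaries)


Word boundaries (\b) mark the start/end of each word.
Text: 'dog big bat'
Splitting by whitespace:
  Word 1: 'dog'
  Word 2: 'big'
  Word 3: 'bat'
Total whole words: 3

3


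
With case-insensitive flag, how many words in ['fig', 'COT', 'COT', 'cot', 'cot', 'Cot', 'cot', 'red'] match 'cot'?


Case-insensitive matching: compare each word's lowercase form to 'cot'.
  'fig' -> lower='fig' -> no
  'COT' -> lower='cot' -> MATCH
  'COT' -> lower='cot' -> MATCH
  'cot' -> lower='cot' -> MATCH
  'cot' -> lower='cot' -> MATCH
  'Cot' -> lower='cot' -> MATCH
  'cot' -> lower='cot' -> MATCH
  'red' -> lower='red' -> no
Matches: ['COT', 'COT', 'cot', 'cot', 'Cot', 'cot']
Count: 6

6


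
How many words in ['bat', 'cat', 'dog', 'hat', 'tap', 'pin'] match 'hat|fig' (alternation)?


Alternation 'hat|fig' matches either 'hat' or 'fig'.
Checking each word:
  'bat' -> no
  'cat' -> no
  'dog' -> no
  'hat' -> MATCH
  'tap' -> no
  'pin' -> no
Matches: ['hat']
Count: 1

1


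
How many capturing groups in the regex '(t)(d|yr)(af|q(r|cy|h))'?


To count capturing groups, count each '(' that starts a group.
Pattern: '(t)(d|yr)(af|q(r|cy|h))'
Walking through the pattern:
  Position 0: '(' -> group #1
  Position 3: '(' -> group #2
  Position 9: '(' -> group #3
  Position 14: '(' -> group #4
Total capturing groups: 4

4


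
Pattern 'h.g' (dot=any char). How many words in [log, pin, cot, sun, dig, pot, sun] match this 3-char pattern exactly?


Pattern 'h.g' means: starts with 'h', any single char, ends with 'g'.
Checking each word (must be exactly 3 chars):
  'log' (len=3): no
  'pin' (len=3): no
  'cot' (len=3): no
  'sun' (len=3): no
  'dig' (len=3): no
  'pot' (len=3): no
  'sun' (len=3): no
Matching words: []
Total: 0

0


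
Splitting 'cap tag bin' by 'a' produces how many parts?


Splitting by 'a' breaks the string at each occurrence of the separator.
Text: 'cap tag bin'
Parts after split:
  Part 1: 'c'
  Part 2: 'p t'
  Part 3: 'g bin'
Total parts: 3

3


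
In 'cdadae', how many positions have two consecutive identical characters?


Looking for consecutive identical characters in 'cdadae':
  pos 0-1: 'c' vs 'd' -> different
  pos 1-2: 'd' vs 'a' -> different
  pos 2-3: 'a' vs 'd' -> different
  pos 3-4: 'd' vs 'a' -> different
  pos 4-5: 'a' vs 'e' -> different
Consecutive identical pairs: []
Count: 0

0


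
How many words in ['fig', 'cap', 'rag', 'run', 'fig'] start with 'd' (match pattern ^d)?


Pattern ^d anchors to start of word. Check which words begin with 'd':
  'fig' -> no
  'cap' -> no
  'rag' -> no
  'run' -> no
  'fig' -> no
Matching words: []
Count: 0

0


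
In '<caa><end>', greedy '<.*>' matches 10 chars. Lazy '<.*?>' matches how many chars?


Greedy '<.*>' tries to match as MUCH as possible.
Lazy '<.*?>' tries to match as LITTLE as possible.

String: '<caa><end>'
Greedy '<.*>' starts at first '<' and extends to the LAST '>': '<caa><end>' (10 chars)
Lazy '<.*?>' starts at first '<' and stops at the FIRST '>': '<caa>' (5 chars)

5


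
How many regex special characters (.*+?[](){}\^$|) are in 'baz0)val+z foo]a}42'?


Regex special characters are: . * + ? [ ] ( ) { } \ ^ $ |
Scanning 'baz0)val+z foo]a}42':
  pos 4: ')' -> SPECIAL
  pos 8: '+' -> SPECIAL
  pos 14: ']' -> SPECIAL
  pos 16: '}' -> SPECIAL
Special chars found: [')', '+', ']', '}']
Total: 4

4


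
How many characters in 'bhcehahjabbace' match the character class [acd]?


Character class [acd] matches any of: {a, c, d}
Scanning string 'bhcehahjabbace' character by character:
  pos 0: 'b' -> no
  pos 1: 'h' -> no
  pos 2: 'c' -> MATCH
  pos 3: 'e' -> no
  pos 4: 'h' -> no
  pos 5: 'a' -> MATCH
  pos 6: 'h' -> no
  pos 7: 'j' -> no
  pos 8: 'a' -> MATCH
  pos 9: 'b' -> no
  pos 10: 'b' -> no
  pos 11: 'a' -> MATCH
  pos 12: 'c' -> MATCH
  pos 13: 'e' -> no
Total matches: 5

5
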